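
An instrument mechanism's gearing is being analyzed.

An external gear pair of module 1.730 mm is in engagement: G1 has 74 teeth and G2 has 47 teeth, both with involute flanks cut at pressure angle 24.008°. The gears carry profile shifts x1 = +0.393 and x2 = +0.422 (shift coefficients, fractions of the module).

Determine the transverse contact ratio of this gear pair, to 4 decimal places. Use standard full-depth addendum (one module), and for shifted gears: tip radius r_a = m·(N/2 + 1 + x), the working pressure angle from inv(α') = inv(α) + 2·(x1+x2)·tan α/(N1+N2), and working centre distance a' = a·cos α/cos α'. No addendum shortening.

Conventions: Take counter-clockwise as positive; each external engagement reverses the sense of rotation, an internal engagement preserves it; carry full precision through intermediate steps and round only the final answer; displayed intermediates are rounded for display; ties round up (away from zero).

1.5240

single-mesh involute tooth geometry (74T engaging 47T at module 1.730)
base radii: r_b1 = 58.472409, r_b2 = 37.137881
tip radii: r_a1 = 66.419890, r_a2 = 43.115060
inv(α') = inv(24.008°) + 2·(+0.393+0.422)·tan α/(74+47) = 0.03237732  ⇒  α' = 25.61543°
a' = a·cos α / cos α' = 104.6650·cos 24.008°/cos 25.61543° = 106.031478
action lengths: √(r_a1²−r_b1²) = 31.505225, √(r_a2²−r_b2²) = 21.901739
base pitch p_b = π·m·cos α = 4.964770
CR = (31.505225 + 21.901739 − 106.031478·sin 25.61543°)/4.964770 = 1.524041
contact ratio ≈ 1.5240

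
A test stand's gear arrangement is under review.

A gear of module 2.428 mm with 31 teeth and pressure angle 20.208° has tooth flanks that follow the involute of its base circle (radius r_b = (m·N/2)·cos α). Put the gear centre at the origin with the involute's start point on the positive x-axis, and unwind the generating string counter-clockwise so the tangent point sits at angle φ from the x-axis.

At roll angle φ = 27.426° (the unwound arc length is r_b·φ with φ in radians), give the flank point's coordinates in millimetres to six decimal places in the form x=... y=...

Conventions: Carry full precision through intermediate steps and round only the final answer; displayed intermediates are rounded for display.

x=39.134715 y=1.261838

topology: single-mesh involute geometry — m = 2.428, N = 31
pitch radius r_p = m·N/2 = 2.428·31/2 = 37.634000
base radius r_b = r_p·cos α = 37.634000·cos 20.208° = 35.317432
roll angle φ = 27.426° = 0.47867400 rad
x = r_b·(cos φ + φ·sin φ) = 39.134715
y = r_b·(sin φ − φ·cos φ) = 1.261838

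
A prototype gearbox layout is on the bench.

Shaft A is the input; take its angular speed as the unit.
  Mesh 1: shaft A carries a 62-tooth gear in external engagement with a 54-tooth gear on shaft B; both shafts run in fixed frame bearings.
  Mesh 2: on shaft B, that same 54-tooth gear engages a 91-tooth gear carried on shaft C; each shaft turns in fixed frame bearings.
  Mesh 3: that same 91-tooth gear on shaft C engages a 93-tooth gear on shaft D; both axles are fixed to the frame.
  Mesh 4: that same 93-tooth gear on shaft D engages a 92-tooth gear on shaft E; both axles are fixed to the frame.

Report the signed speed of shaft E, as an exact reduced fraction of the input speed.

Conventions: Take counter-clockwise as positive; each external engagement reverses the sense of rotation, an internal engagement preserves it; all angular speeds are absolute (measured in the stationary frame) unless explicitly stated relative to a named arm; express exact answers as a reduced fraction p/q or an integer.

4-mesh fixed-axis compound train (all bearings frame-fixed)
mesh 1 [62T→54T]: |ω|/ω_in = 1×62/54 = 31/27, sense flips to −
mesh 2 [54T→91T]: |ω|/ω_in = (31/27)×54/91 = 62/91, sense flips to +
mesh 3 [91T→93T]: |ω|/ω_in = (62/91)×91/93 = 2/3, sense flips to −
mesh 4 [93T→92T]: |ω|/ω_in = (2/3)×93/92 = 31/46, sense flips to +
signed output speed (× input speed) = 31/46

31/46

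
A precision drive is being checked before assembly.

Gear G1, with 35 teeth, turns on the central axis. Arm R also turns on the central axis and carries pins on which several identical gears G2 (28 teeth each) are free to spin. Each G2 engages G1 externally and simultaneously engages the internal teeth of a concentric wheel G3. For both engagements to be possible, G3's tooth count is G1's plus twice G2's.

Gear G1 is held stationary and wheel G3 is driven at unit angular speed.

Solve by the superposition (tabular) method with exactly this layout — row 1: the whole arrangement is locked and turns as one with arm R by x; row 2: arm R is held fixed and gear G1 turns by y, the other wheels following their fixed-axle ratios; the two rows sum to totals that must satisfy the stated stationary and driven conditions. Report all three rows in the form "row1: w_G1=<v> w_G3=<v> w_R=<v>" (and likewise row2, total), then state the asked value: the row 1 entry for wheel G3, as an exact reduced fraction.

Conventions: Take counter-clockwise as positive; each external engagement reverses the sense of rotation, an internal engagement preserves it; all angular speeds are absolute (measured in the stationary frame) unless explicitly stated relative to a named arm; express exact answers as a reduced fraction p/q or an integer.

planetary set (35T centre, 28T on arm, 91T internal) — Willis relation
row 1 — lock + rotate with arm: ω_sun = ω_ring = ω_arm = x
row 2: sun turns y, ring = −(35/91)·y, arm 0
boundary: total ω_sun = x + y = 0 and total ω_ring = x − (35/91)·y = 1  ⇒  y = -13/18, x = 13/18
row 2 ring = −(35/91)·(-13/18) = 5/18
totals (row 1 + row 2): sun 13/18 + (-13/18) = 0, ring 13/18 + 5/18 = 1, arm 13/18 + 0 = 13/18
asked cell (row1, ring) = 13/18

row1: w_G1=13/18 w_G3=13/18 w_R=13/18
row2: w_G1=-13/18 w_G3=5/18 w_R=0
total: w_G1=0 w_G3=1 w_R=13/18
asked value: 13/18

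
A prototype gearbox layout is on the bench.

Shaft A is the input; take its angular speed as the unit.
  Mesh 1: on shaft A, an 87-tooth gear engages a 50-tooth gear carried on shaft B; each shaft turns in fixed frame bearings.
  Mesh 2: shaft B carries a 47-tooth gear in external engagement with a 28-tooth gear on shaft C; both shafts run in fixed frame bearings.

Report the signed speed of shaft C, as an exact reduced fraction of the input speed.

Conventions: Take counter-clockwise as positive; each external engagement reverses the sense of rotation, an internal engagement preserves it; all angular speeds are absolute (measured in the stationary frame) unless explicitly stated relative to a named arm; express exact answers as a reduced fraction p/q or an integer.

4089/1400

2-mesh fixed-axis compound train (all bearings frame-fixed)
mesh 1 [87T→50T]: |ω|/ω_in = 1×87/50 = 87/50, sense flips to −
mesh 2 [47T→28T]: |ω|/ω_in = (87/50)×47/28 = 4089/1400, sense flips to +
signed output speed (× input speed) = 4089/1400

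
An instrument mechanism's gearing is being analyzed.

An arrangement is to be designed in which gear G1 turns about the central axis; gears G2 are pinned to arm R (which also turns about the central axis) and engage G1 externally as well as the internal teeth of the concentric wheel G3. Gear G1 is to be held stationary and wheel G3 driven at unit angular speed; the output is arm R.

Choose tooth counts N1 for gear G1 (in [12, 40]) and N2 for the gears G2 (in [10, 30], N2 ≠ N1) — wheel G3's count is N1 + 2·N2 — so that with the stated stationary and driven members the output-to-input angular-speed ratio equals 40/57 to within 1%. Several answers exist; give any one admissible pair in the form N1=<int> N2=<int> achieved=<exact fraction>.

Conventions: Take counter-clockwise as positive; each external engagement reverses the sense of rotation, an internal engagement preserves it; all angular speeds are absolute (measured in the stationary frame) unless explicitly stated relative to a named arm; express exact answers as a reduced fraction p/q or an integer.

planetary set to be sized for 40/57 (Willis relation)
Willis with ω_sun = 0: ω_arm/ω_ring = N3/(N1+N3); set equal to 40/57  ⇒  N3/N1 = (40/57)/(1 − 40/57) = 40/17
N3 = N1 + 2·N2  ⇒  N2/N1 = (N3/N1 − 1)/2 = (40/17 − 1)/2 = 23/34
smallest multiple with N1 ≥ 12 and N2 ≥ 10: k = 1  ⇒  N1 = 1·34 = 34, N2 = 1·23 = 23 (N1 ≤ 40, N2 ≤ 30, N2 ≠ N1 ✓), N3 = 34 + 2·23 = 80
check: N3/(N1+N3) with N1 = 34, N3 = 80 gives 40/57; |achieved − target| = 0 ≤ 2/285 ✓

N1=34 N2=23 achieved=40/57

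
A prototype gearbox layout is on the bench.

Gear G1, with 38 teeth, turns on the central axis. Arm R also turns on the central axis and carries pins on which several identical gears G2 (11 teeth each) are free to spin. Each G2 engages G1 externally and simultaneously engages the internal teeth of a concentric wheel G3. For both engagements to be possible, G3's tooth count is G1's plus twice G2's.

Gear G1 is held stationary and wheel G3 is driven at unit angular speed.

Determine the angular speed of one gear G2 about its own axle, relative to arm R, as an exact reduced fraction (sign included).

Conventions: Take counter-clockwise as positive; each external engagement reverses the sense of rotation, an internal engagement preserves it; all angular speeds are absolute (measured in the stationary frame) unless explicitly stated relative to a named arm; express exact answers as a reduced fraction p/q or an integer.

1140/539

recognized (axles ride arm R): planetary set, 38/11/60 teeth
ring teeth: 38 + 2·11 = 60
38(ω_sun−ω_arm) = −60(ω_ring−ω_arm),  ω_sun = 0, ω_ring = 1
38(0−ω_arm) = −60(1−ω_arm)  ⇒  98·ω_arm = 60  ⇒  ω_arm = 30/49
sun–planet mesh: 38·(0−30/49) = −11·(ω_p−ω_arm)  ⇒  ω_p−ω_arm = 1140/539
exact speed ratio = 1140/539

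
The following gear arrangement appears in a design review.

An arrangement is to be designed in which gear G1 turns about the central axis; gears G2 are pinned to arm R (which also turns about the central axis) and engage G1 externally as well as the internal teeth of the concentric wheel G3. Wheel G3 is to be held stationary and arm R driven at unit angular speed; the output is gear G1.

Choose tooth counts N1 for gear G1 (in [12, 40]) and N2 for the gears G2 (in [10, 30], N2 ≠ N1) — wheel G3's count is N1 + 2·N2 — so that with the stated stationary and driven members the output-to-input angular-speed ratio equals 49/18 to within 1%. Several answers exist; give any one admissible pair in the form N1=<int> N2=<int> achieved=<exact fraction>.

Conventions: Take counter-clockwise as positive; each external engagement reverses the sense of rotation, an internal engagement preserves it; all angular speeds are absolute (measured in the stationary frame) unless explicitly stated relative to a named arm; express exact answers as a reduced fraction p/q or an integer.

topology: planetary set — design target 49/18, arm = carrier (Willis)
Willis with ω_ring = 0: ω_sun/ω_arm = (N1+N3)/N1; set equal to 49/18  ⇒  N3/N1 = 49/18 − 1 = 31/18
N3 = N1 + 2·N2  ⇒  N2/N1 = (N3/N1 − 1)/2 = (31/18 − 1)/2 = 13/36
smallest multiple with N1 ≥ 12 and N2 ≥ 10: k = 1  ⇒  N1 = 1·36 = 36, N2 = 1·13 = 13 (N1 ≤ 40, N2 ≤ 30, N2 ≠ N1 ✓), N3 = 36 + 2·13 = 62
check: (N1+N3)/N1 with N1 = 36, N3 = 62 gives 49/18; |achieved − target| = 0 ≤ 49/1800 ✓

N1=36 N2=13 achieved=49/18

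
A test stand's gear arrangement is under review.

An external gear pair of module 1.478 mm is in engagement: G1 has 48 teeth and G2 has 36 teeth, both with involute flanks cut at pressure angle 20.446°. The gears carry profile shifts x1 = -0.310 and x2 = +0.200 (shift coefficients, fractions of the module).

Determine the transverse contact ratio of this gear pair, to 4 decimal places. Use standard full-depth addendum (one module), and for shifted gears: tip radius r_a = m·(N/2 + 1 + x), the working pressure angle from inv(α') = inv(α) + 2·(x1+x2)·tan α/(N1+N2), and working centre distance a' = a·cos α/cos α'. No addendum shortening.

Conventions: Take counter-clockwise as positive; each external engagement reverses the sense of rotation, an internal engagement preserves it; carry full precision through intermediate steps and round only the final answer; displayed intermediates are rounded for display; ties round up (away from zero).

topology: single-mesh involute geometry — m = 1.478, 48T/36T pair
base radii: r_b1 = 33.237329, r_b2 = 24.927997
tip radii: r_a1 = 36.491820, r_a2 = 28.377600
inv(α') = inv(20.446°) + 2·(-0.310+0.200)·tan α/(48+36) = 0.01498440  ⇒  α' = 20.03454°
a' = a·cos α / cos α' = 62.0760·cos 20.446°/cos 20.03454° = 61.911844
action lengths: √(r_a1²−r_b1²) = 15.064292, √(r_a2²−r_b2²) = 13.560352
base pitch p_b = π·m·cos α = 4.350756
CR = (15.064292 + 13.560352 − 61.911844·sin 20.03454°)/4.350756 = 1.704181
contact ratio ≈ 1.7042

1.7042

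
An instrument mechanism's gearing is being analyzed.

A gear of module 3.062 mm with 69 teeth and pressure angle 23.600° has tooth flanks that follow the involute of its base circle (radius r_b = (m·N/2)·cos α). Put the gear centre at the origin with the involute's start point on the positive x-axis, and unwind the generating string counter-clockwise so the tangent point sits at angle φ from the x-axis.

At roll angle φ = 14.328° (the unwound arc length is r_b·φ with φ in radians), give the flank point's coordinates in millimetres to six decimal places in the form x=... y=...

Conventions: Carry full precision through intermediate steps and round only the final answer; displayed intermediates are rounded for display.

x=99.783312 y=0.501465

single-mesh involute tooth geometry (69T wheel at module 3.062)
pitch radius r_p = m·N/2 = 3.062·69/2 = 105.639000
base radius r_b = r_p·cos α = 105.639000·cos 23.600° = 96.803642
roll angle φ = 14.328° = 0.25007078 rad
x = r_b·(cos φ + φ·sin φ) = 99.783312
y = r_b·(sin φ − φ·cos φ) = 0.501465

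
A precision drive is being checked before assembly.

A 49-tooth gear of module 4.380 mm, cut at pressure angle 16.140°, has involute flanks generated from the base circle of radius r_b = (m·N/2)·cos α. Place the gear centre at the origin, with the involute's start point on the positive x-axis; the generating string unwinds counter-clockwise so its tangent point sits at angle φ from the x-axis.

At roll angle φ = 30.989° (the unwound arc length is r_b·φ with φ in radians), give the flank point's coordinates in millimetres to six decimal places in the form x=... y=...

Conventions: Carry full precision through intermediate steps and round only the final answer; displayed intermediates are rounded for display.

x=117.072616 y=5.279001

topology: single-mesh involute geometry — m = 4.380, N = 49
pitch radius r_p = m·N/2 = 4.380·49/2 = 107.310000
base radius r_b = r_p·cos α = 107.310000·cos 16.140° = 103.080410
roll angle φ = 30.989° = 0.54086008 rad
x = r_b·(cos φ + φ·sin φ) = 117.072616
y = r_b·(sin φ − φ·cos φ) = 5.279001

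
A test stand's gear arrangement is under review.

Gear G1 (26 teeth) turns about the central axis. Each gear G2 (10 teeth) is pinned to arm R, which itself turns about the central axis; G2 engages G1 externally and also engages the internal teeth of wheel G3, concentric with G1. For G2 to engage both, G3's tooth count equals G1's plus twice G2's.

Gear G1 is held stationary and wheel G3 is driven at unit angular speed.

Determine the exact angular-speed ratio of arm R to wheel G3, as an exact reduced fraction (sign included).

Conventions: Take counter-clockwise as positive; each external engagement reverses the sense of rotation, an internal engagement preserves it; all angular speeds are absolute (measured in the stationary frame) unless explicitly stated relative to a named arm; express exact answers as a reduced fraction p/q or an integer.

23/36

topology: planetary set — G1 26T / G2 10T / G3 46T, arm = carrier (Willis)
ring teeth: 26 + 2·10 = 46
26(ω_sun−ω_arm) = −46(ω_ring−ω_arm),  ω_sun = 0, ω_ring = 1
26(0−ω_arm) = −46(1−ω_arm)  ⇒  72·ω_arm = 46  ⇒  ω_arm = 23/36
ω_out/ω_in = 23/36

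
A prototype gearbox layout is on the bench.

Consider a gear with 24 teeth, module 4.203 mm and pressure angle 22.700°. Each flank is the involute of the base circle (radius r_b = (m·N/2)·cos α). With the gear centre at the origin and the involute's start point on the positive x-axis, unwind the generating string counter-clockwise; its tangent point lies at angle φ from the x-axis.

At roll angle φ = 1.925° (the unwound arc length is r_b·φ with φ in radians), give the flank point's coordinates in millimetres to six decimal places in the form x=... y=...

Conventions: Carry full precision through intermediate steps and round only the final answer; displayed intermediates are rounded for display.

x=46.555385 y=0.000588

recognized (one wheel, involute flank): single-mesh tooth geometry, m = 4.203, N = 24
pitch radius r_p = m·N/2 = 4.203·24/2 = 50.436000
base radius r_b = r_p·cos α = 50.436000·cos 22.700° = 46.529131
roll angle φ = 1.925° = 0.03359759 rad
x = r_b·(cos φ + φ·sin φ) = 46.555385
y = r_b·(sin φ − φ·cos φ) = 0.000588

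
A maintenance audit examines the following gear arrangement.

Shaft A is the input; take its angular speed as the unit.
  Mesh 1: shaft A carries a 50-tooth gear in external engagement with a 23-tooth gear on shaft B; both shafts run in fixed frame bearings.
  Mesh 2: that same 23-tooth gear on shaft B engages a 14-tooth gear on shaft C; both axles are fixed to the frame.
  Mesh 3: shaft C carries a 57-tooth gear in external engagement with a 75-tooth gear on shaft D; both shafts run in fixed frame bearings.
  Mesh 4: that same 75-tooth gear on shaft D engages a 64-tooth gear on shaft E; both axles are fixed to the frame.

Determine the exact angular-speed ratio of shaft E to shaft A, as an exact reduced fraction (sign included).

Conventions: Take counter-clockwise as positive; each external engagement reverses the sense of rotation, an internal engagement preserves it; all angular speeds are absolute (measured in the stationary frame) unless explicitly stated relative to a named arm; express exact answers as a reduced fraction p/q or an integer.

1425/448

class = fixed-axis compound train [4 meshes; 4 ratios multiply, 4 sense flips]
mesh 1 [50T→23T]: running ratio 50/23, sense −
mesh 2 [23T→14T]: running ratio 25/7, sense +
mesh 3 [57T→75T]: running ratio 19/7, sense −
mesh 4 [75T→64T]: running ratio 1425/448, sense +
ω_out/ω_in = 1425/448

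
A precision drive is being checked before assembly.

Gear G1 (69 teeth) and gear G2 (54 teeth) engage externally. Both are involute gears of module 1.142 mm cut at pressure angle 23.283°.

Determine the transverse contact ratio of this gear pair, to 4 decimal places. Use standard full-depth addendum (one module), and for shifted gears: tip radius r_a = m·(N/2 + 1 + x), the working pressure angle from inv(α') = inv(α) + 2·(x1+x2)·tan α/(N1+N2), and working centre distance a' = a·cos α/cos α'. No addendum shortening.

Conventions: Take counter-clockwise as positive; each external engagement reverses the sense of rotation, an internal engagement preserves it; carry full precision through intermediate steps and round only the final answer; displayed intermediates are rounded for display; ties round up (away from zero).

topology: single-mesh involute geometry — m = 1.142, 69T/54T pair
base radii: r_b1 = 36.190491, r_b2 = 28.322993
tip radii: r_a1 = 40.541000, r_a2 = 31.976000
no profile shift: α' = α, a' = a
action lengths: √(r_a1²−r_b1²) = 18.270770, √(r_a2²−r_b2²) = 14.841585
base pitch p_b = π·m·cos α = 3.295530
CR = (18.270770 + 14.841585 − 70.233000·sin 23.28300°)/3.295530 = 1.623759
contact ratio ≈ 1.6238

1.6238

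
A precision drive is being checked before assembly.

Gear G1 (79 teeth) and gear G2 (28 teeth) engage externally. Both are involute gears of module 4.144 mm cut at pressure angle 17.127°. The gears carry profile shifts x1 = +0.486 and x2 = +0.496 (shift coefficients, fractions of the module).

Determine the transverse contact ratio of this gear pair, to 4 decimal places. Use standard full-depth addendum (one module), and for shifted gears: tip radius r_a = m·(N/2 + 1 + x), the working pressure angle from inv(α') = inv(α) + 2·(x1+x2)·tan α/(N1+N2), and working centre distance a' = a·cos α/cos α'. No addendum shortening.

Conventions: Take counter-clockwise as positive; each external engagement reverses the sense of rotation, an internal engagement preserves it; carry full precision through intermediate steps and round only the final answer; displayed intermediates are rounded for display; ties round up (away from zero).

1.7259

class = single-mesh tooth geometry [involute pair 79T × 28T, m = 4.144]
base radii: r_b1 = 156.429148, r_b2 = 55.443243
tip radii: r_a1 = 169.845984, r_a2 = 64.215424
inv(α') = inv(17.127°) + 2·(+0.486+0.496)·tan α/(79+28) = 0.01488979  ⇒  α' = 19.99369°
a' = a·cos α / cos α' = 221.7040·cos 17.127°/cos 19.99369° = 225.460847
action lengths: √(r_a1²−r_b1²) = 66.163281, √(r_a2²−r_b2²) = 32.398573
base pitch p_b = π·m·cos α = 12.441435
CR = (66.163281 + 32.398573 − 225.460847·sin 19.99369°)/12.441435 = 1.725931
contact ratio ≈ 1.7259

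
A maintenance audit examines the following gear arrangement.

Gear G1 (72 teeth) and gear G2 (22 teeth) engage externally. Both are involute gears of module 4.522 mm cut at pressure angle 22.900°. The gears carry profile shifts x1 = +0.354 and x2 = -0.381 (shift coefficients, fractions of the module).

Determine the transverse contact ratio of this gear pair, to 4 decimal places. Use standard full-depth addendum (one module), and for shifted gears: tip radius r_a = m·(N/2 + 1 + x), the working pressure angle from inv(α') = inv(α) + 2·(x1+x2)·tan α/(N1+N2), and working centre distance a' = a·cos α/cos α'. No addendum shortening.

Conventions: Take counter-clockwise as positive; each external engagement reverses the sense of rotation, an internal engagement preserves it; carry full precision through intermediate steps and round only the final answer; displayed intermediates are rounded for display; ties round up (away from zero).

1.6095

recognized (one external pair, fixed centres): single-mesh tooth geometry, m = 4.522, N1 = 72, N2 = 22
base radii: r_b1 = 149.961615, r_b2 = 45.821604
tip radii: r_a1 = 168.914788, r_a2 = 52.541118
inv(α') = inv(22.900°) + 2·(+0.354-0.381)·tan α/(72+22) = 0.02249347  ⇒  α' = 22.82178°
a' = a·cos α / cos α' = 212.5340·cos 22.900°/cos 22.82178° = 212.411708
action lengths: √(r_a1²−r_b1²) = 77.741365, √(r_a2²−r_b2²) = 25.708941
base pitch p_b = π·m·cos α = 13.086620
CR = (77.741365 + 25.708941 − 212.411708·sin 22.82178°)/13.086620 = 1.609508
contact ratio ≈ 1.6095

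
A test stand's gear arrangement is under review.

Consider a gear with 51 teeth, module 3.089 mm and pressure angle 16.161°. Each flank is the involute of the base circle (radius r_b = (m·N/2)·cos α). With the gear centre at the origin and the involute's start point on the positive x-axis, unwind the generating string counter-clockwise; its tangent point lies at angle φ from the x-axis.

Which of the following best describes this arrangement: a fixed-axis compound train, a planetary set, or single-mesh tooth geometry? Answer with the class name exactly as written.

recognized (one wheel, involute flank): single-mesh tooth geometry, m = 3.089, N = 51
classification: single-mesh tooth geometry

single-mesh tooth geometry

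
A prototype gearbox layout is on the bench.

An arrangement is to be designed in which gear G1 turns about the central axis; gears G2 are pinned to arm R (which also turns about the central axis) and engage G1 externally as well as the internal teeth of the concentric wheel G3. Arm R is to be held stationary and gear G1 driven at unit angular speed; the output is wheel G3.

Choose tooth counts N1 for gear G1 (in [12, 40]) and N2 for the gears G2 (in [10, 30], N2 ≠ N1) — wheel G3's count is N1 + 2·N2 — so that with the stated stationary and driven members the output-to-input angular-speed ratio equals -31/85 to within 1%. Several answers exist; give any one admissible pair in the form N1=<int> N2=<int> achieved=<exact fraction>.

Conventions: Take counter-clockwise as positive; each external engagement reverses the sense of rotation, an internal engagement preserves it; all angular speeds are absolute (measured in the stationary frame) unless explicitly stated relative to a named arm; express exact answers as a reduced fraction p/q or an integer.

N1=31 N2=27 achieved=-31/85

planetary set to be sized for -31/85 (Willis relation)
Willis with ω_arm = 0: ω_ring/ω_sun = −N1/N3; set equal to -31/85  ⇒  N3/N1 = −1/(-31/85) = 85/31
N3 = N1 + 2·N2  ⇒  N2/N1 = (N3/N1 − 1)/2 = (85/31 − 1)/2 = 27/31
smallest multiple with N1 ≥ 12 and N2 ≥ 10: k = 1  ⇒  N1 = 1·31 = 31, N2 = 1·27 = 27 (N1 ≤ 40, N2 ≤ 30, N2 ≠ N1 ✓), N3 = 31 + 2·27 = 85
check: −N1/N3 with N1 = 31, N3 = 85 gives -31/85; |achieved − target| = 0 ≤ 31/8500 ✓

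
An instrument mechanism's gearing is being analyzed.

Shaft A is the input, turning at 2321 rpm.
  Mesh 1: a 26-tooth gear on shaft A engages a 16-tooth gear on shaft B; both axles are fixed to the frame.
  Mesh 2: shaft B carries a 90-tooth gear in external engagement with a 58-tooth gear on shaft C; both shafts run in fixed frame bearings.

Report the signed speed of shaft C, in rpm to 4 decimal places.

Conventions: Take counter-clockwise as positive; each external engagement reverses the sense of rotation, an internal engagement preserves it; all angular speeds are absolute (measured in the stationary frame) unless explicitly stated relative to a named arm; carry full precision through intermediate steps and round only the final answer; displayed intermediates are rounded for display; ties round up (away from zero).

class = fixed-axis compound train [2 meshes; 2 ratios multiply, 2 sense flips]
mesh 1 [26T→16T]: ω = 2321.0000×26/16 = 3771.6250 rpm, sense flips to −
mesh 2 [90T→58T]: ω = 3771.6250×90/58 = 5852.5216 rpm, sense flips to +
signed output speed = +5852.5216 rpm

+5852.5216 rpm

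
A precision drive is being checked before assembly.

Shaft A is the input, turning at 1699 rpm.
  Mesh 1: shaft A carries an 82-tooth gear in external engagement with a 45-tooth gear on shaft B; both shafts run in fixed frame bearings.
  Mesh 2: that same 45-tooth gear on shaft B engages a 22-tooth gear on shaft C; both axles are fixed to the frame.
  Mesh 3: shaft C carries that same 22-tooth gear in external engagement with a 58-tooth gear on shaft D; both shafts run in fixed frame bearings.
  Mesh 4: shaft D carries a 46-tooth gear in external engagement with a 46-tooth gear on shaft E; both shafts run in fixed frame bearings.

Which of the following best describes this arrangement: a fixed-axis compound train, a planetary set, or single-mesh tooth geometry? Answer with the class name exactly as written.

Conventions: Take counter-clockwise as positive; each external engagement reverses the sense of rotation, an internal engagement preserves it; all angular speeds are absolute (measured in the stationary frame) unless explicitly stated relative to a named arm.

fixed-axis compound train

class = fixed-axis compound train [4 meshes; 4 ratios multiply, 4 sense flips]
classification: fixed-axis compound train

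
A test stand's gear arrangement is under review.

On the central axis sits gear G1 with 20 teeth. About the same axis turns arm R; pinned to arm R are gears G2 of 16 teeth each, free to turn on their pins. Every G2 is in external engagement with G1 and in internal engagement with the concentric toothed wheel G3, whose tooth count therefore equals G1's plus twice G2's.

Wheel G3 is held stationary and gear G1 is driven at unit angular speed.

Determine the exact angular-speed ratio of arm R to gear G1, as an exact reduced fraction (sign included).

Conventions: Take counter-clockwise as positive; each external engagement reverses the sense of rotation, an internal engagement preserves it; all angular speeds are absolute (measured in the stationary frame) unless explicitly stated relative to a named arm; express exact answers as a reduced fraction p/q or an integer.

5/18

planetary set (20T centre, 16T on arm, 52T internal) — Willis relation
ring teeth: 20 + 2·16 = 52
20(ω_sun−ω_arm) = −52(ω_ring−ω_arm),  ω_ring = 0, ω_sun = 1
20(1−ω_arm) = −52(0−ω_arm)  ⇒  72·ω_arm = 20  ⇒  ω_arm = 5/18
ω_out/ω_in = 5/18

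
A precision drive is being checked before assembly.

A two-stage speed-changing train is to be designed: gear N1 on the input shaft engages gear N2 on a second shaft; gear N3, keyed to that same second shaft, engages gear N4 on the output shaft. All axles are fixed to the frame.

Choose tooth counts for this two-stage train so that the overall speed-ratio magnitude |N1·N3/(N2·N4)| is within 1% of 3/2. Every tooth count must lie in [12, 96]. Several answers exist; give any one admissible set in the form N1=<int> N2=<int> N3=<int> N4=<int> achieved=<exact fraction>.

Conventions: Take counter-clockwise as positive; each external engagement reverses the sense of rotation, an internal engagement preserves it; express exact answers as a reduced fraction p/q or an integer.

topology: fixed-axis compound train — 2 stages, target 3/2
target = 3/2 in lowest terms: an exact hit needs N1·N3 = k·3 and N2·N4 = k·2 for one integer k, every count in [12, 96]; additionally prefer no 1:1 stage (N1 ≠ N2, N3 ≠ N4)
k = 1…77: no 1:1-free in-range split of k·3 and k·2 into factor pairs; take k = 78
k = 78: N1·N3 = 234 = 13·18, N2·N4 = 156 = 12·13
achieved = 13·18/(12·13) = 3/2; |achieved − target| = 0 ≤ 3/200 ✓

N1=13 N2=12 N3=18 N4=13 achieved=3/2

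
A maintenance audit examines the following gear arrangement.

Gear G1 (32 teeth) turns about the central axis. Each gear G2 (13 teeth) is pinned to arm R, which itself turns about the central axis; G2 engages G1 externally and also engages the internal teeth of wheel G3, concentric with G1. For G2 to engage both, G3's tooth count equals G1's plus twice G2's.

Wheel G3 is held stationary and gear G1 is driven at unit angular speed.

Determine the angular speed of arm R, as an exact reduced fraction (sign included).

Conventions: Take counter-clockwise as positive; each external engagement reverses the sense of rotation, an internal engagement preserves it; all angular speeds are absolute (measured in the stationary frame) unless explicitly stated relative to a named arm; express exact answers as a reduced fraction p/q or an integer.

topology: planetary set — G1 32T / G2 13T / G3 58T, arm = carrier (Willis)
ring teeth: 32 + 2·13 = 58
32(ω_sun−ω_arm) = −58(ω_ring−ω_arm),  ω_ring = 0, ω_sun = 1
32(1−ω_arm) = −58(0−ω_arm)  ⇒  90·ω_arm = 32  ⇒  ω_arm = 16/45
exact speed ratio = 16/45

16/45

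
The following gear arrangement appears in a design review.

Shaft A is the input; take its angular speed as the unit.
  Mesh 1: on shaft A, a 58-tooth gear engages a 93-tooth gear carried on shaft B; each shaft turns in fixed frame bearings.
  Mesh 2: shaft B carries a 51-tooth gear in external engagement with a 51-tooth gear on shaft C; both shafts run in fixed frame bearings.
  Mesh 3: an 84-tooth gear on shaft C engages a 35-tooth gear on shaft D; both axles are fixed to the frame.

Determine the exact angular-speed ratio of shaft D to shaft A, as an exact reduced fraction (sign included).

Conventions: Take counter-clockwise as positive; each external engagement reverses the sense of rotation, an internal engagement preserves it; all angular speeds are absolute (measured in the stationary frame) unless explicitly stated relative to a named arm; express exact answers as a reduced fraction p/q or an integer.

class = fixed-axis compound train [3 meshes; 3 ratios multiply, 3 sense flips]
mesh 1 [58T→93T]: running ratio 58/93, sense −
mesh 2 [51T→51T]: running ratio 58/93, sense +
mesh 3 [84T→35T]: running ratio 232/155, sense −
ω_out/ω_in = -232/155

-232/155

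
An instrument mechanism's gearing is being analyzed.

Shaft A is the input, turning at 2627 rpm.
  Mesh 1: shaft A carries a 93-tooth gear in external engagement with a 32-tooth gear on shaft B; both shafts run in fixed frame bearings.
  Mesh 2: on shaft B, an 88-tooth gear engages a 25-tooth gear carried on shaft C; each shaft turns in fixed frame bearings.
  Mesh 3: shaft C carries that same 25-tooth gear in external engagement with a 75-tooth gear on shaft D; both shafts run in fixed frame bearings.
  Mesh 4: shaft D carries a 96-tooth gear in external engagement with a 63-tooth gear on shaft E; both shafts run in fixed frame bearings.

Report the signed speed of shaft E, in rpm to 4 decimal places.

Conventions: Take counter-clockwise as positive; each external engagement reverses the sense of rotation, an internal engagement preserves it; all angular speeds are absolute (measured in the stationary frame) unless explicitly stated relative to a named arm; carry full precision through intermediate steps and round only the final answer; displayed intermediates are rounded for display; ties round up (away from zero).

4-mesh fixed-axis compound train (all bearings frame-fixed)
mesh 1 [93T→32T]: ω = 2627.0000×93/32 = 7634.7188 rpm, sense flips to −
mesh 2 [88T→25T]: ω = 7634.7188×88/25 = 26874.2100 rpm, sense flips to +
mesh 3 [25T→75T]: ω = 26874.2100×25/75 = 8958.0700 rpm, sense flips to −
mesh 4 [96T→63T]: ω = 8958.0700×96/63 = 13650.3924 rpm, sense flips to +
signed output speed = +13650.3924 rpm

+13650.3924 rpm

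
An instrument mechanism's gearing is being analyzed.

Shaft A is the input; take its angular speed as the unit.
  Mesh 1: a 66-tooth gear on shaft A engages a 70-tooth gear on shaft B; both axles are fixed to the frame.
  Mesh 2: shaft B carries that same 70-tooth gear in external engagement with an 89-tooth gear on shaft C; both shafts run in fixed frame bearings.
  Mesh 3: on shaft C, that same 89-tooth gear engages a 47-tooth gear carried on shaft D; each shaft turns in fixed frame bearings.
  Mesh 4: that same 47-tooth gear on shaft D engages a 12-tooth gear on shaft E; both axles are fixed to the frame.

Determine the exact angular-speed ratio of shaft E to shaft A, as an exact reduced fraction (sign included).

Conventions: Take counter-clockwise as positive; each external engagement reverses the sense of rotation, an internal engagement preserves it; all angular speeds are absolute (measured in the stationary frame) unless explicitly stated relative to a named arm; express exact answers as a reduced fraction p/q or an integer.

class = fixed-axis compound train [4 meshes; 4 ratios multiply, 4 sense flips]
mesh 1 [66T→70T]: running ratio 33/35, sense −
mesh 2 [70T→89T]: running ratio 66/89, sense +
mesh 3 [89T→47T]: running ratio 66/47, sense −
mesh 4 [47T→12T]: running ratio 11/2, sense +
ω_out/ω_in = 11/2

11/2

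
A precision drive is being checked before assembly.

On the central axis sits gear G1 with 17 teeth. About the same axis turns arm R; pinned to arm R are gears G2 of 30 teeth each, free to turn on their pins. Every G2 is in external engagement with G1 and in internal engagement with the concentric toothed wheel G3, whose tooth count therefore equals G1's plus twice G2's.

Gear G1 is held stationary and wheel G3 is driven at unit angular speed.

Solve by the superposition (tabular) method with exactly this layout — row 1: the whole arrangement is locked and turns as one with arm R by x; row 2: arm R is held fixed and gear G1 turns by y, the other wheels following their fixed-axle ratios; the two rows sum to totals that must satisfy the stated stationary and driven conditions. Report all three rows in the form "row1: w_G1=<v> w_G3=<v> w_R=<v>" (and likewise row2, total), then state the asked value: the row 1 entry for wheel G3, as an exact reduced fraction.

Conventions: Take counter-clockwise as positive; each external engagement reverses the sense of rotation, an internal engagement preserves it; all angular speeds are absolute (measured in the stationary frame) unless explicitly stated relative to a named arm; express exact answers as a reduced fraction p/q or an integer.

planetary set (17T centre, 30T on arm, 77T internal) — Willis relation
superposition row 1 [locked train]: every member turns x
row 2 — arm fixed, fixed-axis ratios: sun y, ring −(17/77)·y, arm 0
boundary: total ω_sun = x + y = 0 and total ω_ring = x − (17/77)·y = 1  ⇒  y = -77/94, x = 77/94
row 2 ring = −(17/77)·(-77/94) = 17/94
totals (row 1 + row 2): sun 77/94 + (-77/94) = 0, ring 77/94 + 17/94 = 1, arm 77/94 + 0 = 77/94
asked cell (row1, ring) = 77/94

row1: w_G1=77/94 w_G3=77/94 w_R=77/94
row2: w_G1=-77/94 w_G3=17/94 w_R=0
total: w_G1=0 w_G3=1 w_R=77/94
asked value: 77/94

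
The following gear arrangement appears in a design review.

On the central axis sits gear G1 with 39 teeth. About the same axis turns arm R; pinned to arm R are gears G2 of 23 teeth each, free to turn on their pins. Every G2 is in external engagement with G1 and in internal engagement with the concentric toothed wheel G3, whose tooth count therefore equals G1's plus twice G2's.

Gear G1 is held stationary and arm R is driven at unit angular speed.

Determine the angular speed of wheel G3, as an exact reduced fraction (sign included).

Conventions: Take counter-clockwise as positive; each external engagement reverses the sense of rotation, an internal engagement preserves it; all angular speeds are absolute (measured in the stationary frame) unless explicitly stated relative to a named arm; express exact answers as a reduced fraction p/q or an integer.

class = planetary set [G3 = 39+2·23 = 85; Willis about the carrier]
ring teeth: 39 + 2·23 = 85
39(ω_sun−ω_arm) = −85(ω_ring−ω_arm),  ω_sun = 0, ω_arm = 1
ω_ring = 1 − (39/85)(0−1) = 124/85
exact speed ratio = 124/85

124/85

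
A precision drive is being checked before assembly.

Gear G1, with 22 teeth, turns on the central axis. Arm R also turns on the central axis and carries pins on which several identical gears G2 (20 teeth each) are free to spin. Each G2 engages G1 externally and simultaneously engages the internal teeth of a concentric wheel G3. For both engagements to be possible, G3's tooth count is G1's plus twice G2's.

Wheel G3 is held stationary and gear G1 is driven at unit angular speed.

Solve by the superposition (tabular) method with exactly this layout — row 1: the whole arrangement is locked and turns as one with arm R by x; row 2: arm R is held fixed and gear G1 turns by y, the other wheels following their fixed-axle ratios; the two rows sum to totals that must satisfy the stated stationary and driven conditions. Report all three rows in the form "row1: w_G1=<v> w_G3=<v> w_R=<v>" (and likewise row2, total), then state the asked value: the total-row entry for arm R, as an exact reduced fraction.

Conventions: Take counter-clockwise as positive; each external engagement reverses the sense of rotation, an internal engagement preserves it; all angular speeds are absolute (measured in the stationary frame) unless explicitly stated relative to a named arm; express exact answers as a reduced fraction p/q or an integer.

row1: w_G1=11/42 w_G3=11/42 w_R=11/42
row2: w_G1=31/42 w_G3=-11/42 w_R=0
total: w_G1=1 w_G3=0 w_R=11/42
asked value: 11/42

recognized (axles ride arm R): planetary set, 22/20/62 teeth
row 1: whole set turns with the arm by x
row 2 — arm fixed, fixed-axis ratios: sun y, ring −(22/62)·y, arm 0
boundary: total ω_ring = x − (22/62)·y = 0 and total ω_sun = x + y = 1  ⇒  y = 31/42, x = 11/42
row 2 ring = −(22/62)·31/42 = -11/42
totals (row 1 + row 2): sun 11/42 + 31/42 = 1, ring 11/42 + (-11/42) = 0, arm 11/42 + 0 = 11/42
asked cell (total, arm) = 11/42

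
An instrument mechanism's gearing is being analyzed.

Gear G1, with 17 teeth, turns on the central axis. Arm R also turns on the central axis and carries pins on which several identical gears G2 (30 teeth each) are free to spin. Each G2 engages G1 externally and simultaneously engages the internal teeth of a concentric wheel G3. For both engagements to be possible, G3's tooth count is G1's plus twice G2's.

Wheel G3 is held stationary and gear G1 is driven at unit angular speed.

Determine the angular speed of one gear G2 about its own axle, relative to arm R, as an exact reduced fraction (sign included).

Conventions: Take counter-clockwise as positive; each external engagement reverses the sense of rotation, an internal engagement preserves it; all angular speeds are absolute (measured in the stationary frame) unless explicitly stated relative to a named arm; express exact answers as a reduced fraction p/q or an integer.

-1309/2820

planetary set (17T centre, 30T on arm, 77T internal) — Willis relation
ring teeth: 17 + 2·30 = 77
17(ω_sun−ω_arm) = −77(ω_ring−ω_arm),  ω_ring = 0, ω_sun = 1
17(1−ω_arm) = −77(0−ω_arm)  ⇒  94·ω_arm = 17  ⇒  ω_arm = 17/94
sun–planet mesh: 17·(1−17/94) = −30·(ω_p−ω_arm)  ⇒  ω_p−ω_arm = -1309/2820
exact speed ratio = -1309/2820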